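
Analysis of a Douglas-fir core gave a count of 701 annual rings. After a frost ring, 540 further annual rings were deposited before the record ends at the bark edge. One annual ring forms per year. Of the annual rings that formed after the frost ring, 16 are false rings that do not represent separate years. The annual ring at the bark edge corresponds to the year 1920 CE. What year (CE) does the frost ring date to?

1396 CE

540 annual rings formed after the frost ring.
Removing the 16 false annual rings leaves 540 − 16 = 524 true annual rings beyond the frost ring.
1920 − 524 = 1396 CE.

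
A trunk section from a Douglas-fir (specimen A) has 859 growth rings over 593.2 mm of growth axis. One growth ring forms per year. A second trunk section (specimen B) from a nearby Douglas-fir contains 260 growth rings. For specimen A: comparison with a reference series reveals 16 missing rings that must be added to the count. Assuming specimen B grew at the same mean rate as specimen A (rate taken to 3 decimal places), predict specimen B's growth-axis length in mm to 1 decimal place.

176.3 mm

Specimen A: true growth ring count = 859 + 16 = 875.
A: 593.2 mm over 875 years gives 593.2 / 875 ≈ 0.678 mm/yr.
For B, 0.678 mm/year × 260 years = 176.3 mm.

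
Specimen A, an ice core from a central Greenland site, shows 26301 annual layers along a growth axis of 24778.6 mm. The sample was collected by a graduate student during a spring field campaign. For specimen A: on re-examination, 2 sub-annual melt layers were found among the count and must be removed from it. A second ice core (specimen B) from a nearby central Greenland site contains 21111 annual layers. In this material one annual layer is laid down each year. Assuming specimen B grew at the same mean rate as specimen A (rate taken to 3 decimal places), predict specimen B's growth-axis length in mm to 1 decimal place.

19886.6 mm

Specimen A: after corrections the count is 26301 − 2 = 26299 annual layers.
A: 24778.6 mm over 26299 years gives 24778.6 / 26299 ≈ 0.942 mm/yr.
For B, 0.942 mm/year × 21111 years = 19886.6 mm.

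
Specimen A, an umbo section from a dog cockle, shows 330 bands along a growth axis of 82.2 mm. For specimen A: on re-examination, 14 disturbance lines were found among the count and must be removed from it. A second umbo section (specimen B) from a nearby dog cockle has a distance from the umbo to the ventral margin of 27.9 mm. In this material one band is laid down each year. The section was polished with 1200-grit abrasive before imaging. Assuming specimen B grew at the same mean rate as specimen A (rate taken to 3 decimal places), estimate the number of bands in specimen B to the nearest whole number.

Specimen A: correcting the raw count gives 330 − 14 = 316 true bands.
A: Extension rate ≈ 82.2 / 316 = 0.260 mm per year.
B spans 27.9 / 0.260 = 107.31 years ≈ 107 bands.

107 bands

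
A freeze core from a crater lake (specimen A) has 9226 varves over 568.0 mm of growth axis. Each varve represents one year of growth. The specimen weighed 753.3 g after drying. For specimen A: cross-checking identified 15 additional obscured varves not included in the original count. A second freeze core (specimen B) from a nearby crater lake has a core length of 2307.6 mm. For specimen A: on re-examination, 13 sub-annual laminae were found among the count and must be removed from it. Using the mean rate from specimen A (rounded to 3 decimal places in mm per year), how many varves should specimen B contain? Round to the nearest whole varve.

37219 varves

Specimen A: true varve count = 9226 − 13 + 15 = 9228.
A: 568.0 mm over 9228 years gives 568.0 / 9228 ≈ 0.062 mm/year.
Specimen B: 2307.6 mm / 0.062 mm per year = 37219.35 years ≈ 37219 varves.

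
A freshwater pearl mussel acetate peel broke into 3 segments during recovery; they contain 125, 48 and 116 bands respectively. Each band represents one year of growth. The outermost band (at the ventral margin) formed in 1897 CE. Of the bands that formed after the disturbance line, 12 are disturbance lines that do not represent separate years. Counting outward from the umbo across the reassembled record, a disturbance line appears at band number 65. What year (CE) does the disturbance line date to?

Total bands = 125 + 48 + 116 = 289.
289 − 65 = 224 bands lie beyond the disturbance line toward the ventral margin.
Removing the 12 false bands leaves 224 − 12 = 212 true bands beyond the disturbance line.
The band at the ventral margin is 1897 CE, so the disturbance line dates to 1897 − 212 = 1685 CE.

1685 CE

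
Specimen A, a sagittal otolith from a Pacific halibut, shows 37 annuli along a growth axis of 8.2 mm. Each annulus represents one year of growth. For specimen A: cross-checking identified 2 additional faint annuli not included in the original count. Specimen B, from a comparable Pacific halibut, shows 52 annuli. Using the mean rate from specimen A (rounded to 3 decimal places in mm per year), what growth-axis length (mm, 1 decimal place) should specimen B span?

Specimen A: adjusted count: 37 + 2 = 39 annuli.
A: 8.2 mm over 39 years gives 8.2 / 39 ≈ 0.210 mm per year.
B's length ≈ 0.210 × 52 = 10.9 mm.

10.9 mm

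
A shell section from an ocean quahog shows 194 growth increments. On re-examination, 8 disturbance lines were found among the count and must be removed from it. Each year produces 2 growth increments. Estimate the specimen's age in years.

93 years

Adjusted count: 194 − 8 = 186 growth increments.
With 2 growth increments per year, 186 / 2 = 93 years.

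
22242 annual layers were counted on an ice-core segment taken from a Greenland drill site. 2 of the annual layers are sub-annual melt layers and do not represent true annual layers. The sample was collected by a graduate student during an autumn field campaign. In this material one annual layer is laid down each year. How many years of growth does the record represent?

Adjusted count: 22242 − 2 = 22240 annual layers.
One annual layer per year makes the duration 22240 years.

22240 years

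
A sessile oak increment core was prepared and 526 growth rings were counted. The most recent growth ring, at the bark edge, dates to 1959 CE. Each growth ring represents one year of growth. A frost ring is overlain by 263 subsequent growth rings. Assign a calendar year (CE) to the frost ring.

263 growth rings formed after the frost ring.
1959 − 263 = 1696 CE.

1696 CE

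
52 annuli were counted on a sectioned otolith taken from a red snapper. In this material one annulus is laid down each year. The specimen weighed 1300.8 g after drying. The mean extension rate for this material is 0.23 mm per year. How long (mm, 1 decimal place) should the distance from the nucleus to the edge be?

52 years of growth are recorded.
Length ≈ 0.23 × 52 = 12.0 mm.

12.0 mm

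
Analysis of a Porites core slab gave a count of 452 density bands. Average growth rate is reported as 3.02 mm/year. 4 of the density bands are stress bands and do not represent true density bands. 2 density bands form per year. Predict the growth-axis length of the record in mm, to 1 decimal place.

676.5 mm

After corrections the count is 452 − 4 = 448 density bands.
With 2 density bands per year, 448 / 2 = 224 years.
Predicted length = 3.02 mm/year × 224 years = 676.5 mm.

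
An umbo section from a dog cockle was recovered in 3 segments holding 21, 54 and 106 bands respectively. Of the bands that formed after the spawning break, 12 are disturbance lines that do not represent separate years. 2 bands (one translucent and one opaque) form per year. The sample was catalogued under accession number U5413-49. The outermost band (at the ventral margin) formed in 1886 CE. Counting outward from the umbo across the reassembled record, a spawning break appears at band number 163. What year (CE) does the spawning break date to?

Total bands = 21 + 54 + 106 = 181.
181 − 163 = 18 bands lie beyond the spawning break toward the ventral margin.
Removing the 12 false bands leaves 18 − 12 = 6 true bands beyond the spawning break.
6 bands at 2 per year is 6 / 2 = 3 years.
Counting back 3 years from 1886 CE places the spawning break in 1886 − 3 = 1883 CE.

1883 CE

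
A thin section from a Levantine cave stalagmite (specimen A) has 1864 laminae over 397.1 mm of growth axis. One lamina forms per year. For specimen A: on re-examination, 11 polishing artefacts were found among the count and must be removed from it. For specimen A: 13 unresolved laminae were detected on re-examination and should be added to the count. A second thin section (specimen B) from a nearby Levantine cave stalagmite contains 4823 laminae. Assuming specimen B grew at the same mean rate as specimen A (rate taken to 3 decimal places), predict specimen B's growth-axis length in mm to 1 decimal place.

Specimen A: correcting the raw count gives 1864 − 11 + 13 = 1866 true laminae.
A: 397.1 mm over 1866 years gives 397.1 / 1866 ≈ 0.213 mm/yr.
B's length ≈ 0.213 × 4823 = 1027.3 mm.

1027.3 mm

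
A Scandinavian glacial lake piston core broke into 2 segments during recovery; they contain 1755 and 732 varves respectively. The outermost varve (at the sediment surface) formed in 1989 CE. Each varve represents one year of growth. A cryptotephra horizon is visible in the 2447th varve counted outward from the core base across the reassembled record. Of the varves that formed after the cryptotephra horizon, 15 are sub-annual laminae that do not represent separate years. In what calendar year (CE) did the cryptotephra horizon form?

Total varves = 1755 + 732 = 2487.
Between varve 2447 and the sediment surface there are 2487 − 2447 = 40 varves.
40 − 15 false = 25 true varves after the cryptotephra horizon.
1989 − 25 = 1964 CE.

1964 CE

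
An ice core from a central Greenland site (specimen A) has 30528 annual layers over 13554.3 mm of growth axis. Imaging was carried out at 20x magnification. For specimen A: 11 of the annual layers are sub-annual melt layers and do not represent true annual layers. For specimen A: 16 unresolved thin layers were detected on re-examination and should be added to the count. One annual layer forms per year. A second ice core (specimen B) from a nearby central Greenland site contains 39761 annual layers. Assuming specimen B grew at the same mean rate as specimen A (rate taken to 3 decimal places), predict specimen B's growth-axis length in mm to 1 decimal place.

17653.9 mm

Specimen A: after corrections the count is 30528 − 11 + 16 = 30533 annual layers.
A: Mean rate = 13554.3 mm / 30533 years ≈ 0.444 mm/year.
B's length ≈ 0.444 × 39761 = 17653.9 mm.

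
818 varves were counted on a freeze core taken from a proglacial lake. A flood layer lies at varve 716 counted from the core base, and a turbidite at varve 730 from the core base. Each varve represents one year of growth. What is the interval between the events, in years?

The two markers are separated by 730 − 716 = 14 varves.
That is 14 years at one varve per year.

14 years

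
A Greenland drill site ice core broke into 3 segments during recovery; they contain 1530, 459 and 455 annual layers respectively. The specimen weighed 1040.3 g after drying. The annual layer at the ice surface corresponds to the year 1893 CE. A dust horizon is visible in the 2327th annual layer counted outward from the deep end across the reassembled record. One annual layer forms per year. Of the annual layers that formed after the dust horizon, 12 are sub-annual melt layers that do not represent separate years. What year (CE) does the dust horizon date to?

Total annual layers = 1530 + 459 + 455 = 2444.
Between annual layer 2327 and the ice surface there are 2444 − 2327 = 117 annual layers.
Removing the 12 false annual layers leaves 117 − 12 = 105 true annual layers beyond the dust horizon.
The annual layer at the ice surface is 1893 CE, so the dust horizon dates to 1893 − 105 = 1788 CE.

1788 CE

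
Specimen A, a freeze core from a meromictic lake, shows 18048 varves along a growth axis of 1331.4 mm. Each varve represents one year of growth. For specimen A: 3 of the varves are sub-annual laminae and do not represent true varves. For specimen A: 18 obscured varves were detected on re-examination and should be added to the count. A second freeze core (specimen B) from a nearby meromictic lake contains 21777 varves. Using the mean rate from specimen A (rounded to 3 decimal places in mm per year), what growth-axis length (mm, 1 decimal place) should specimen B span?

Specimen A: after corrections the count is 18048 − 3 + 18 = 18063 varves.
A: 1331.4 mm over 18063 years gives 1331.4 / 18063 ≈ 0.074 mm/year.
B's length ≈ 0.074 × 21777 = 1611.5 mm.

1611.5 mm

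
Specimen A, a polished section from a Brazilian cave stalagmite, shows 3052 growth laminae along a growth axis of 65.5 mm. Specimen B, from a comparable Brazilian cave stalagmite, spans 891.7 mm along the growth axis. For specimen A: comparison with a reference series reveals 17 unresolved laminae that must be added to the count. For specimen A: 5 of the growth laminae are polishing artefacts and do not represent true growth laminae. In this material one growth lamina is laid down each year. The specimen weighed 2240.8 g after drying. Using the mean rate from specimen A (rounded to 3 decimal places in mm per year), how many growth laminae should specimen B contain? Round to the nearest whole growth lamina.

Specimen A: after corrections the count is 3052 − 5 + 17 = 3064 growth laminae.
A: Mean rate = 65.5 mm / 3064 years ≈ 0.021 mm/yr.
Specimen B: 891.7 mm / 0.021 mm per year = 42461.90 years ≈ 42462 growth laminae.

42462 growth laminae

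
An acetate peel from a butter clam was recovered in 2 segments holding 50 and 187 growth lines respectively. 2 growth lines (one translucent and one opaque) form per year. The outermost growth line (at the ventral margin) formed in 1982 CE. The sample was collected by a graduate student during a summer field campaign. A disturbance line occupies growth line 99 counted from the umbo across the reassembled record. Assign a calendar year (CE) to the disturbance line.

1913 CE

Total growth lines = 50 + 187 = 237.
The disturbance line sits at growth line 99 from the umbo, so 237 − 99 = 138 growth lines formed after it.
With 2 growth lines per year, 138 / 2 = 69 years.
Counting back 69 years from 1982 CE places the disturbance line in 1982 − 69 = 1913 CE.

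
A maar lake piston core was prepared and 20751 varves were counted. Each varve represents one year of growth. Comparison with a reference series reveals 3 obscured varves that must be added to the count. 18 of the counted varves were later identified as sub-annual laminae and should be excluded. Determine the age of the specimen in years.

20736 years

Correcting the raw count gives 20751 − 18 + 3 = 20736 true varves.
At one varve per year, that is 20736 years.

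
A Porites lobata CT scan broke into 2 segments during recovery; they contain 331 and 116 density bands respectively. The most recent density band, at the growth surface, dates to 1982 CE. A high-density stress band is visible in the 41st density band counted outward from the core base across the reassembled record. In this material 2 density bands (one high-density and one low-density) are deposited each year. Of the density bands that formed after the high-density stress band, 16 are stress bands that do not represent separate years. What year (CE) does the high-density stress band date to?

1787 CE

Total density bands = 331 + 116 = 447.
The high-density stress band sits at density band 41 from the core base, so 447 − 41 = 406 density bands formed after it.
406 − 16 false = 390 true density bands after the high-density stress band.
Dividing by 2 density bands per year: 390 / 2 = 195 years.
Counting back 195 years from 1982 CE places the high-density stress band in 1982 − 195 = 1787 CE.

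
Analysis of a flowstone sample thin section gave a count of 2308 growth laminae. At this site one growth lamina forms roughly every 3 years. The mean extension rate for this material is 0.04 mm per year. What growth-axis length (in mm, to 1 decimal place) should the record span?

At 3 years per growth lamina, 2308 × 3 = 6924 years.
Predicted length = 0.04 mm/year × 6924 years = 277.0 mm.

277.0 mm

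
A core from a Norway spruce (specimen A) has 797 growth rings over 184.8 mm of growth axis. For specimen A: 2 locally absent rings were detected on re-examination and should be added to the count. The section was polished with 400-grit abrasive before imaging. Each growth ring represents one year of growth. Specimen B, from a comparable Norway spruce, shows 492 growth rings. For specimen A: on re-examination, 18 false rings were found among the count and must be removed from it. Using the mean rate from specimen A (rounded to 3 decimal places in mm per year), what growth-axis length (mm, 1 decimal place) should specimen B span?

116.6 mm

Specimen A: after corrections the count is 797 − 18 + 2 = 781 growth rings.
A: Extension rate ≈ 184.8 / 781 = 0.237 mm/yr.
For B, 0.237 mm/year × 492 years = 116.6 mm.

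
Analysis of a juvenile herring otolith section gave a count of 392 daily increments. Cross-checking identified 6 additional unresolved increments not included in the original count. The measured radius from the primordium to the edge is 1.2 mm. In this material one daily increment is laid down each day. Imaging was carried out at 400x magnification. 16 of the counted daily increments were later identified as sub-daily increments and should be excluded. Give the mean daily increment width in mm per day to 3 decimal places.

0.003 mm per day

Adjusted count: 392 − 16 + 6 = 382 daily increments.
Mean rate = 1.2 mm / 382 days ≈ 0.003 mm per day.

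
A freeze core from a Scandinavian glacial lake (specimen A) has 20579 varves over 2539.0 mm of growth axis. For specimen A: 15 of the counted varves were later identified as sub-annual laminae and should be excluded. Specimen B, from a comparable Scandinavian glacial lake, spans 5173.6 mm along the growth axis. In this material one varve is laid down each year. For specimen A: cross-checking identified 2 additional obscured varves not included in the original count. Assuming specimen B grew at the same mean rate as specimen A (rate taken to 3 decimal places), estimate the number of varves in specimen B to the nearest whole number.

Specimen A: adjusted count: 20579 − 15 + 2 = 20566 varves.
A: Extension rate ≈ 2539.0 / 20566 = 0.123 mm/year.
B spans 5173.6 / 0.123 = 42061.79 years ≈ 42062 varves.

42062 varves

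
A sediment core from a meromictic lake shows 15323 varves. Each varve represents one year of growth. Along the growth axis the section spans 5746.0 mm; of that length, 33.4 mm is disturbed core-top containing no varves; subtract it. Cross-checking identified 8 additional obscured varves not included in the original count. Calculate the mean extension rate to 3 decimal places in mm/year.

True varve count = 15323 + 8 = 15331.
Net length = 5746.0 − 33.4 = 5712.6 mm.
Extension rate ≈ 5712.6 / 15331 = 0.373 mm/year.

0.373 mm/year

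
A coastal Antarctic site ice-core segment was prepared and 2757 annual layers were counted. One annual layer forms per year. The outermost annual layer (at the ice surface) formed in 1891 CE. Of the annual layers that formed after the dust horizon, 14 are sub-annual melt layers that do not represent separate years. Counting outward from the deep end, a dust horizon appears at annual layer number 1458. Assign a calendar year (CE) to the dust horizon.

606 CE

2757 − 1458 = 1299 annual layers lie beyond the dust horizon toward the ice surface.
Removing the 14 false annual layers leaves 1299 − 14 = 1285 true annual layers beyond the dust horizon.
The annual layer at the ice surface is 1891 CE, so the dust horizon dates to 1891 − 1285 = 606 CE.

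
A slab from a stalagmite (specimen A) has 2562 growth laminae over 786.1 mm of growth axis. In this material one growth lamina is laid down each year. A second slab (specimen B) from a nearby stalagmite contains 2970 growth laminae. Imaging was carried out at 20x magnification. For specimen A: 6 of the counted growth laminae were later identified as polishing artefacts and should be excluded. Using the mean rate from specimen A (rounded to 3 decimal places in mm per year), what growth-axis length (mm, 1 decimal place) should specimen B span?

914.8 mm

Specimen A: adjusted count: 2562 − 6 = 2556 growth laminae.
A: Extension rate ≈ 786.1 / 2556 = 0.308 mm per year.
For B, 0.308 mm/year × 2970 years = 914.8 mm.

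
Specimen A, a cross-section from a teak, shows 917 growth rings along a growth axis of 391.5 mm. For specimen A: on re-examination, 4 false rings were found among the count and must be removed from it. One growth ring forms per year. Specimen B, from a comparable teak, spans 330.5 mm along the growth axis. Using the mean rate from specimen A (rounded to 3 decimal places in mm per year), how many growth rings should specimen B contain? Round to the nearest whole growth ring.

770 growth rings

Specimen A: correcting the raw count gives 917 − 4 = 913 true growth rings.
A: Mean rate = 391.5 mm / 913 years ≈ 0.429 mm per year.
B spans 330.5 / 0.429 = 770.40 years ≈ 770 growth rings.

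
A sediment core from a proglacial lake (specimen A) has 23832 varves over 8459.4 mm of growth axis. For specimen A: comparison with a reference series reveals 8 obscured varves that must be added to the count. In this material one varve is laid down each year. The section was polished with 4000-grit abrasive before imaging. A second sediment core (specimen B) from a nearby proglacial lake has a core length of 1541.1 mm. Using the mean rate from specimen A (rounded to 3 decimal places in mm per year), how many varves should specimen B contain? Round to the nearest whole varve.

Specimen A: after corrections the count is 23832 + 8 = 23840 varves.
A: 8459.4 mm over 23840 years gives 8459.4 / 23840 ≈ 0.355 mm/yr.
B spans 1541.1 / 0.355 = 4341.13 years ≈ 4341 varves.

4341 varves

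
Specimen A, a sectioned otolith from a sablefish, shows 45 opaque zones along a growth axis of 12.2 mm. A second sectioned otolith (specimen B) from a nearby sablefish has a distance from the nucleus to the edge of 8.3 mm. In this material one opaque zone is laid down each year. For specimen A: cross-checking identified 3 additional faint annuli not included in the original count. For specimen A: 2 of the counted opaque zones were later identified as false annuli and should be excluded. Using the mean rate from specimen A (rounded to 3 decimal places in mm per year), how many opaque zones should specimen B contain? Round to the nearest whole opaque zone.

Specimen A: after corrections the count is 45 − 2 + 3 = 46 opaque zones.
A: 12.2 mm over 46 years gives 12.2 / 46 ≈ 0.265 mm per year.
B spans 8.3 / 0.265 = 31.32 years ≈ 31 opaque zones.

31 opaque zones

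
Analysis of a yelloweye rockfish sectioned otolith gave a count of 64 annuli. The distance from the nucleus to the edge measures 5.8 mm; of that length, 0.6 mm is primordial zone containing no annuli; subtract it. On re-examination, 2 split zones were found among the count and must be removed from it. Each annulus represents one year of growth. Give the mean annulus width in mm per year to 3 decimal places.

Correcting the raw count gives 64 − 2 = 62 true annuli.
Net length = 5.8 − 0.6 = 5.2 mm.
Extension rate ≈ 5.2 / 62 = 0.084 mm per year.

0.084 mm per year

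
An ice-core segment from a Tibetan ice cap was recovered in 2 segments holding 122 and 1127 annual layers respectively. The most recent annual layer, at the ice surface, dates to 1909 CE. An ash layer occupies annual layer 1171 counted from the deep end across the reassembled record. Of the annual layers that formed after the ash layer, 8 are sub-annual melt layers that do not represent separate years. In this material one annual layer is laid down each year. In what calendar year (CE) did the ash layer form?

1839 CE

Total annual layers = 122 + 1127 = 1249.
The ash layer sits at annual layer 1171 from the deep end, so 1249 − 1171 = 78 annual layers formed after it.
78 − 8 false = 70 true annual layers after the ash layer.
1909 − 70 = 1839 CE.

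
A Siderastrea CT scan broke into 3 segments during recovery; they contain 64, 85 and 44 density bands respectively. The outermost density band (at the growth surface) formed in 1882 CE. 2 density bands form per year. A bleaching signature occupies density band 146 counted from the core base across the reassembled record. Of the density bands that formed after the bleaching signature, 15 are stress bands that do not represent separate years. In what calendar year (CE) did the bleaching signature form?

Total density bands = 64 + 85 + 44 = 193.
Between density band 146 and the growth surface there are 193 − 146 = 47 density bands.
Removing the 15 false density bands leaves 47 − 15 = 32 true density bands beyond the bleaching signature.
Dividing by 2 density bands per year: 32 / 2 = 16 years.
1882 − 16 = 1866 CE.

1866 CE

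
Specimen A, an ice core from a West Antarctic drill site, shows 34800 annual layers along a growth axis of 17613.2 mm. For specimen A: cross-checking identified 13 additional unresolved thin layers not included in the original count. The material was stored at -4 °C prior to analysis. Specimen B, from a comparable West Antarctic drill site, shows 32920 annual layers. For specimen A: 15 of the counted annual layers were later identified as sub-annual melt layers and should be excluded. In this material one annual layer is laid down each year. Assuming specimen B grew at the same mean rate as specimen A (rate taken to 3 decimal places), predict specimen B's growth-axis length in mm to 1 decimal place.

Specimen A: adjusted count: 34800 − 15 + 13 = 34798 annual layers.
A: Extension rate ≈ 17613.2 / 34798 = 0.506 mm per year.
For B, 0.506 mm/year × 32920 years = 16657.5 mm.

16657.5 mm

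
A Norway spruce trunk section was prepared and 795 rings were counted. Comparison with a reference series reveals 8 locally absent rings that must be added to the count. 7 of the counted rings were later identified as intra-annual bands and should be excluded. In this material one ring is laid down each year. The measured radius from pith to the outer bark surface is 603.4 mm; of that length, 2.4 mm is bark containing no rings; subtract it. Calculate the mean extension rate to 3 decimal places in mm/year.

Adjusted count: 795 − 7 + 8 = 796 rings.
Net length = 603.4 − 2.4 = 601.0 mm.
Mean rate = 601.0 mm / 796 years ≈ 0.755 mm/year.

0.755 mm/year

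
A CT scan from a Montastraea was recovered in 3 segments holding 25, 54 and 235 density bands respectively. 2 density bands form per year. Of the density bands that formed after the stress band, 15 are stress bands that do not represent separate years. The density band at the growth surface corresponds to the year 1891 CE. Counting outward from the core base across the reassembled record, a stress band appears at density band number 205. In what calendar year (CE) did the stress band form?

Total density bands = 25 + 54 + 235 = 314.
Between density band 205 and the growth surface there are 314 − 205 = 109 density bands.
Excluding 15 false density bands: 109 − 15 = 94.
Dividing by 2 density bands per year: 94 / 2 = 47 years.
The density band at the growth surface is 1891 CE, so the stress band dates to 1891 − 47 = 1844 CE.

1844 CE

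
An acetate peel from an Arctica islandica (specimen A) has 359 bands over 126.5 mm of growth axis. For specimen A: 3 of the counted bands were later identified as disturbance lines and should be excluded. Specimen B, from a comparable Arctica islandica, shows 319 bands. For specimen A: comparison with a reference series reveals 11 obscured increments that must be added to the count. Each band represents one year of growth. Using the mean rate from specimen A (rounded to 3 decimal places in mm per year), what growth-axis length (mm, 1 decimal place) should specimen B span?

110.1 mm

Specimen A: correcting the raw count gives 359 − 3 + 11 = 367 true bands.
A: Mean rate = 126.5 mm / 367 years ≈ 0.345 mm/year.
For B, 0.345 mm/year × 319 years = 110.1 mm.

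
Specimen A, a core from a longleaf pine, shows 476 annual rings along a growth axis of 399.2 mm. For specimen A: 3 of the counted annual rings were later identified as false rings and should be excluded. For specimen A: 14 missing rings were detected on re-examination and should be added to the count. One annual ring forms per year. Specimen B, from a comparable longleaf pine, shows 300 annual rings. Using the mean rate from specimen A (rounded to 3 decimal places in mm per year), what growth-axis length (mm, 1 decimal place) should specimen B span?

Specimen A: true annual ring count = 476 − 3 + 14 = 487.
A: Extension rate ≈ 399.2 / 487 = 0.820 mm/yr.
B's length ≈ 0.820 × 300 = 246.0 mm.

246.0 mm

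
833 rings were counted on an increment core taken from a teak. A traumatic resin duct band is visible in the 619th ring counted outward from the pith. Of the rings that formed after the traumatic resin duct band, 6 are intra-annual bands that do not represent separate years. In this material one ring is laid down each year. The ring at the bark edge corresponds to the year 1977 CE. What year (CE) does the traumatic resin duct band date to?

Between ring 619 and the bark edge there are 833 − 619 = 214 rings.
214 − 6 false = 208 true rings after the traumatic resin duct band.
Counting back 208 years from 1977 CE places the traumatic resin duct band in 1977 − 208 = 1769 CE.

1769 CE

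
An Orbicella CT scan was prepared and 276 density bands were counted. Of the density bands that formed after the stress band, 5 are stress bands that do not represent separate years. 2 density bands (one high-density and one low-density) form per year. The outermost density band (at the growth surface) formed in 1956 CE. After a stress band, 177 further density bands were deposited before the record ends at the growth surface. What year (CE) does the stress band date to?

177 density bands post-date the stress band.
177 − 5 false = 172 true density bands after the stress band.
172 density bands at 2 per year is 172 / 2 = 86 years.
Counting back 86 years from 1956 CE places the stress band in 1956 − 86 = 1870 CE.

1870 CE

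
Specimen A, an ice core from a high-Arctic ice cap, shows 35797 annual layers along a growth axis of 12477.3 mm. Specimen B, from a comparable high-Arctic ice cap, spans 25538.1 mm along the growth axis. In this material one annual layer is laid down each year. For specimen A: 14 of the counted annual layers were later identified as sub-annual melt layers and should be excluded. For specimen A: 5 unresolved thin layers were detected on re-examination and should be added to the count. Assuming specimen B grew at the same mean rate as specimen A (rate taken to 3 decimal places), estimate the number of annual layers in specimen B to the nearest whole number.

73175 annual layers

Specimen A: correcting the raw count gives 35797 − 14 + 5 = 35788 true annual layers.
A: Mean rate = 12477.3 mm / 35788 years ≈ 0.349 mm per year.
B spans 25538.1 / 0.349 = 73175.07 years ≈ 73175 annual layers.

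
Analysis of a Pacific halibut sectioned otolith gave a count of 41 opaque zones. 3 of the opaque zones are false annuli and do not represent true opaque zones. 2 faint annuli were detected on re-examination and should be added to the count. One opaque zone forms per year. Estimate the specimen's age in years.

True opaque zone count = 41 − 3 + 2 = 40.
With a one-to-one opaque zone periodicity this is 40 years.

40 years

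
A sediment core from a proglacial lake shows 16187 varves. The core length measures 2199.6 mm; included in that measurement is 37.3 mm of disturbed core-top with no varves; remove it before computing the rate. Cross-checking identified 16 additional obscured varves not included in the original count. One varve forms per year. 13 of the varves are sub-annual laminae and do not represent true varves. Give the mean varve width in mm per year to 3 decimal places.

0.134 mm per year

Adjusted count: 16187 − 13 + 16 = 16190 varves.
Removing the 37.3 mm offcut leaves 2199.6 − 37.3 = 2162.3 mm.
Extension rate ≈ 2162.3 / 16190 = 0.134 mm per year.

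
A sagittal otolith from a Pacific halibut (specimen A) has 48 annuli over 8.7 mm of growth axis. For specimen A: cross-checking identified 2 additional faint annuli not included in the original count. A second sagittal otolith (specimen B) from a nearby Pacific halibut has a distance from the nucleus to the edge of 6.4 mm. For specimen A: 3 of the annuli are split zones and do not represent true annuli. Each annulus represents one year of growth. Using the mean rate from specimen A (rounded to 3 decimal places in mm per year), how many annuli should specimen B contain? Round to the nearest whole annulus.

35 annuli

Specimen A: adjusted count: 48 − 3 + 2 = 47 annuli.
A: 8.7 mm over 47 years gives 8.7 / 47 ≈ 0.185 mm/year.
B spans 6.4 / 0.185 = 34.59 years ≈ 35 annuli.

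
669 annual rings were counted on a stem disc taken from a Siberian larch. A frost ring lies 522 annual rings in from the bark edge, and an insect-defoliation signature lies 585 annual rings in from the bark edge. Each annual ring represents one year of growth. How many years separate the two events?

The two markers are separated by 585 − 522 = 63 annual rings.
That is 63 years at one annual ring per year.

63 years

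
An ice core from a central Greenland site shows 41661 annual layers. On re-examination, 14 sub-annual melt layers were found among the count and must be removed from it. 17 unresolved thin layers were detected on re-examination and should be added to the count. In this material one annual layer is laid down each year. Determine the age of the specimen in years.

41664 yr

Adjusted count: 41661 − 14 + 17 = 41664 annual layers.
One annual layer per year makes the duration 41664 years.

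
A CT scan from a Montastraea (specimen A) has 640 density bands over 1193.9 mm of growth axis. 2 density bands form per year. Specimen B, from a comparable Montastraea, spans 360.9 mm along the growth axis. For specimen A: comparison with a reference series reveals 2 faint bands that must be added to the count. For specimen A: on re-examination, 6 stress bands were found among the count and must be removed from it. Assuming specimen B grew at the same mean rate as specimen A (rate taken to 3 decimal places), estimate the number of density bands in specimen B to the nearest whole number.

Specimen A: adjusted count: 640 − 6 + 2 = 636 density bands.
Specimen A: dividing by 2 density bands per year: 636 / 2 = 318 years.
A: 1193.9 mm over 318 years gives 1193.9 / 318 ≈ 3.754 mm/year.
Specimen B: 360.9 mm / 3.754 mm per year = 96.14 years; at 2 density bands per year that is 96.14 × 2 ≈ 192 density bands.

192 density bands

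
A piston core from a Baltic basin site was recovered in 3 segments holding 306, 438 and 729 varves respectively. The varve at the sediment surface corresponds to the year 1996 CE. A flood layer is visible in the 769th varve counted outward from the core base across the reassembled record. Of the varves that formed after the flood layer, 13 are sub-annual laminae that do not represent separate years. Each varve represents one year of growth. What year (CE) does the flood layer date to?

Total varves = 306 + 438 + 729 = 1473.
1473 − 769 = 704 varves lie beyond the flood layer toward the sediment surface.
704 − 13 false = 691 true varves after the flood layer.
1996 − 691 = 1305 CE.

1305 CE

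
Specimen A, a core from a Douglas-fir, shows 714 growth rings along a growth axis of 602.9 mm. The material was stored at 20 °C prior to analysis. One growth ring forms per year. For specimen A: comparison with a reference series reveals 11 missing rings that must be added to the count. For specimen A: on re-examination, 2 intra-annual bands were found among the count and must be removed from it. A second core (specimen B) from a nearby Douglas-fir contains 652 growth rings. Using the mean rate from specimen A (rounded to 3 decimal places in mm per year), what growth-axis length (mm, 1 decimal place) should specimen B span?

543.8 mm

Specimen A: correcting the raw count gives 714 − 2 + 11 = 723 true growth rings.
A: Mean rate = 602.9 mm / 723 years ≈ 0.834 mm/yr.
For B, 0.834 mm/year × 652 years = 543.8 mm.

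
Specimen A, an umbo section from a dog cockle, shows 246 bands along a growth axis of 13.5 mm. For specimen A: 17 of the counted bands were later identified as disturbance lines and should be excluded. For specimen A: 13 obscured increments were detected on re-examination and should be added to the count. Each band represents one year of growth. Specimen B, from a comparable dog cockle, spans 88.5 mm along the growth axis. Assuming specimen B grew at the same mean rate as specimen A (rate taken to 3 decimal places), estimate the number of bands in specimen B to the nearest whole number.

Specimen A: adjusted count: 246 − 17 + 13 = 242 bands.
A: 13.5 mm over 242 years gives 13.5 / 242 ≈ 0.056 mm/year.
For B, 88.5 / 0.056 = 1580.36 years ≈ 1580 bands.

1580 bands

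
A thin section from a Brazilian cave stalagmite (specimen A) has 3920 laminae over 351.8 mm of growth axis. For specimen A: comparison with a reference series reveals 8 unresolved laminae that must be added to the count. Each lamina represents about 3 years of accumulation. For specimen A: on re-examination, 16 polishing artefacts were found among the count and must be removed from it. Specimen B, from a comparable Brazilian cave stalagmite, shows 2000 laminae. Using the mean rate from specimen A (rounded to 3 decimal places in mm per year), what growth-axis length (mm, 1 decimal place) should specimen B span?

180.0 mm

Specimen A: adjusted count: 3920 − 16 + 8 = 3912 laminae.
Specimen A: at 3 years per lamina, 3912 × 3 = 11736 years.
A: 351.8 mm over 11736 years gives 351.8 / 11736 ≈ 0.030 mm/year.
Specimen B: at 3 years per lamina, 2000 × 3 = 6000 years. For B, 0.030 mm/year × 6000 years = 180.0 mm.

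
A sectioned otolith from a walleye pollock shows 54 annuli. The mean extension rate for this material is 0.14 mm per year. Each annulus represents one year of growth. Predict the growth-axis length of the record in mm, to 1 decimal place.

The record spans 54 years at 0.14 mm per year.
54 years at 0.14 mm/year gives 0.14 × 54 = 7.6 mm.

7.6 mm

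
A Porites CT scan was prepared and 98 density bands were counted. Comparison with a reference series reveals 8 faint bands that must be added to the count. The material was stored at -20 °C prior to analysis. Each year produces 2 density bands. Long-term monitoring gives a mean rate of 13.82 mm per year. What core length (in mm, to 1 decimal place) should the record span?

732.5 mm

True density band count = 98 + 8 = 106.
Dividing by 2 density bands per year: 106 / 2 = 53 years.
Predicted length = 13.82 mm/year × 53 years = 732.5 mm.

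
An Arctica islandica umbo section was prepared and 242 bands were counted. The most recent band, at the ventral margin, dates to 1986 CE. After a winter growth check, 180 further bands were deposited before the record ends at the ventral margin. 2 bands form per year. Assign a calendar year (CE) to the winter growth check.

1896 CE

180 bands formed after the winter growth check.
With 2 bands per year, 180 / 2 = 90 years.
Counting back 90 years from 1986 CE places the winter growth check in 1986 − 90 = 1896 CE.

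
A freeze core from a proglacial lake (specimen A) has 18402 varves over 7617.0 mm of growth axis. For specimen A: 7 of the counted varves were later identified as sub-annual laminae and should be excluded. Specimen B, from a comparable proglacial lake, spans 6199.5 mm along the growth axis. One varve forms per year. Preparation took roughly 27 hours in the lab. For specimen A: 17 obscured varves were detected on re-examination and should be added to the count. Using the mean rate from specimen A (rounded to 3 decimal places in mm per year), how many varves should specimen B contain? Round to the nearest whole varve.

14975 varves

Specimen A: adjusted count: 18402 − 7 + 17 = 18412 varves.
A: Extension rate ≈ 7617.0 / 18412 = 0.414 mm per year.
For B, 6199.5 / 0.414 = 14974.64 years ≈ 14975 varves.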